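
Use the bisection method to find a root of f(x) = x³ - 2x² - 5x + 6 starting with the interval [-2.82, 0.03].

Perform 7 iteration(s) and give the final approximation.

f(x) = x³ - 2x² - 5x + 6
Initial interval: [-2.82, 0.03]

Iteration 1:
  c_1 = (-2.820000 + 0.030000)/2 = -1.395000
  f(c_1) = f(-1.395000) = 6.368245
  f(a) × f(c) < 0, new interval: [-2.820000, -1.395000]
Iteration 2:
  c_2 = (-2.820000 + (-1.395000))/2 = -2.107500
  f(c_2) = f(-2.107500) = -1.706192
  f(a) × f(c) ≥ 0, new interval: [-2.107500, -1.395000]
Iteration 3:
  c_3 = (-2.107500 + (-1.395000))/2 = -1.751250
  f(c_3) = f(-1.751250) = 3.251629
  f(a) × f(c) < 0, new interval: [-2.107500, -1.751250]
Iteration 4:
  c_4 = (-2.107500 + (-1.751250))/2 = -1.929375
  f(c_4) = f(-1.929375) = 1.019824
  f(a) × f(c) < 0, new interval: [-2.107500, -1.929375]
Iteration 5:
  c_5 = (-2.107500 + (-1.929375))/2 = -2.018438
  f(c_5) = f(-2.018438) = -0.279288
  f(a) × f(c) ≥ 0, new interval: [-2.018438, -1.929375]
Iteration 6:
  c_6 = (-2.018438 + (-1.929375))/2 = -1.973906
  f(c_6) = f(-1.973906) = 0.385977
  f(a) × f(c) < 0, new interval: [-2.018438, -1.973906]
Iteration 7:
  c_7 = (-2.018438 + (-1.973906))/2 = -1.996172
  f(c_7) = f(-1.996172) = 0.057305
  f(a) × f(c) < 0, new interval: [-2.018438, -1.996172]

After 7 iteration(s), the approximation is c_7 = -1.996172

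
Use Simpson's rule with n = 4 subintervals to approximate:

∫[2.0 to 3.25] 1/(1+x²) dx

f(x) = 1/(1+x²)
a = 2.0, b = 3.25, n = 4
h = (b - a)/n = 0.312500

Simpson's rule: (h/3)[f(x₀) + 4f(x₁) + 2f(x₂) + ... + f(xₙ)]

x_0 = 2.0000, f(x_0) = 0.200000, coefficient = 1
x_1 = 2.3125, f(x_1) = 0.157538, coefficient = 4
x_2 = 2.6250, f(x_2) = 0.126733, coefficient = 2
x_3 = 2.9375, f(x_3) = 0.103854, coefficient = 4
x_4 = 3.2500, f(x_4) = 0.086486, coefficient = 1

I ≈ (0.312500/3) × 1.585522 = 0.165158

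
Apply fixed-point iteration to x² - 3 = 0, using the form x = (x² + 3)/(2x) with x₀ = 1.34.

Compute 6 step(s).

Equation: x² - 3 = 0
Fixed-point form: x = (x² + 3)/(2x)
x₀ = 1.34

x_1 = g(1.340000) = 1.789403
x_2 = g(1.789403) = 1.732970
x_3 = g(1.732970) = 1.732051
x_4 = g(1.732051) = 1.732051
x_5 = g(1.732051) = 1.732051
x_6 = g(1.732051) = 1.732051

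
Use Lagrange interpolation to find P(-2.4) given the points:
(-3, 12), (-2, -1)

Lagrange interpolation formula:
P(x) = Σ yᵢ × Lᵢ(x)
where Lᵢ(x) = Π_{j≠i} (x - xⱼ)/(xᵢ - xⱼ)

L_0(-2.4) = (-2.4 - (-2))/(-3 - (-2)) = 0.400000
L_1(-2.4) = (-2.4 - (-3))/(-2 - (-3)) = 0.600000

P(-2.4) = 12×L_0(-2.4) + (-1)×L_1(-2.4)
P(-2.4) = 4.200000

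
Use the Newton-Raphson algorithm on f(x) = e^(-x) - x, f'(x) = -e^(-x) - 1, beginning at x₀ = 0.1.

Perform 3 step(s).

f(x) = e^(-x) - x
f'(x) = -e^(-x) - 1
x₀ = 0.1

Newton-Raphson formula: x_{n+1} = x_n - f(x_n)/f'(x_n)

Iteration 1:
  f(0.100000) = 0.804837
  f'(0.100000) = -1.904837
  x_1 = 0.100000 - 0.804837/(-1.904837) = 0.522523
Iteration 2:
  f(0.522523) = 0.070500
  f'(0.522523) = -1.593023
  x_2 = 0.522523 - 0.070500/(-1.593023) = 0.566778
Iteration 3:
  f(0.566778) = 0.000572
  f'(0.566778) = -1.567350
  x_3 = 0.566778 - 0.000572/(-1.567350) = 0.567143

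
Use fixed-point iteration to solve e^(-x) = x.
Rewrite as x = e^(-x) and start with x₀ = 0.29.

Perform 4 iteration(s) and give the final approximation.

Equation: e^(-x) = x
Fixed-point form: x = e^(-x)
x₀ = 0.29

x_1 = g(0.290000) = 0.748264
x_2 = g(0.748264) = 0.473187
x_3 = g(0.473187) = 0.623013
x_4 = g(0.623013) = 0.536326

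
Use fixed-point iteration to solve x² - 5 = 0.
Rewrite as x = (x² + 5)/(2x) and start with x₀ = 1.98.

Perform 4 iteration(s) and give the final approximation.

Equation: x² - 5 = 0
Fixed-point form: x = (x² + 5)/(2x)
x₀ = 1.98

x_1 = g(1.980000) = 2.252626
x_2 = g(2.252626) = 2.236129
x_3 = g(2.236129) = 2.236068
x_4 = g(2.236068) = 2.236068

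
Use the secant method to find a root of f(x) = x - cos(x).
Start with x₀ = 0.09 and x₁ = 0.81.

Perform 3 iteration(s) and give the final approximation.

f(x) = x - cos(x)
x₀ = 0.09, x₁ = 0.81

Secant formula: x_{n+1} = x_n - f(x_n)(x_n - x_{n-1})/(f(x_n) - f(x_{n-1}))

Iteration 1:
  f(0.090000) = -0.905953
  f(0.810000) = 0.120502
  x_2 = 0.810000 - 0.120502×(0.810000 - 0.090000)/(0.120502 - (-0.905953))
       = 0.725475
Iteration 2:
  f(0.810000) = 0.120502
  f(0.725475) = -0.022709
  x_3 = 0.725475 - (-0.022709)×(0.725475 - 0.810000)/(-0.022709 - 0.120502)
       = 0.738878
Iteration 3:
  f(0.725475) = -0.022709
  f(0.738878) = -0.000346
  x_4 = 0.738878 - (-0.000346)×(0.738878 - 0.725475)/(-0.000346 - (-0.022709))
       = 0.739086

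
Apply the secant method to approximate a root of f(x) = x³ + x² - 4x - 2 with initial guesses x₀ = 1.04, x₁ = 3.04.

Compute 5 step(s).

f(x) = x³ + x² - 4x - 2
x₀ = 1.04, x₁ = 3.04

Secant formula: x_{n+1} = x_n - f(x_n)(x_n - x_{n-1})/(f(x_n) - f(x_{n-1}))

Iteration 1:
  f(1.040000) = -3.953536
  f(3.040000) = 23.176064
  x_2 = 3.040000 - 23.176064×(3.040000 - 1.040000)/(23.176064 - (-3.953536))
       = 1.331456
Iteration 2:
  f(3.040000) = 23.176064
  f(1.331456) = -3.192679
  x_3 = 1.331456 - (-3.192679)×(1.331456 - 3.040000)/(-3.192679 - 23.176064)
       = 1.538323
Iteration 3:
  f(1.331456) = -3.192679
  f(1.538323) = -2.146509
  x_4 = 1.538323 - (-2.146509)×(1.538323 - 1.331456)/(-2.146509 - (-3.192679))
       = 1.962769
Iteration 4:
  f(1.538323) = -2.146509
  f(1.962769) = 1.562882
  x_5 = 1.962769 - 1.562882×(1.962769 - 1.538323)/(1.562882 - (-2.146509))
       = 1.783937
Iteration 5:
  f(1.962769) = 1.562882
  f(1.783937) = -0.276062
  x_6 = 1.783937 - (-0.276062)×(1.783937 - 1.962769)/(-0.276062 - 1.562882)
       = 1.810783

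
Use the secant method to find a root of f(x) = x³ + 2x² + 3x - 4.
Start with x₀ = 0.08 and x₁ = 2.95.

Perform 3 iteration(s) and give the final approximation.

f(x) = x³ + 2x² + 3x - 4
x₀ = 0.08, x₁ = 2.95

Secant formula: x_{n+1} = x_n - f(x_n)(x_n - x_{n-1})/(f(x_n) - f(x_{n-1}))

Iteration 1:
  f(0.080000) = -3.746688
  f(2.950000) = 47.927375
  x_2 = 2.950000 - 47.927375×(2.950000 - 0.080000)/(47.927375 - (-3.746688))
       = 0.288093
Iteration 2:
  f(2.950000) = 47.927375
  f(0.288093) = -2.945816
  x_3 = 0.288093 - (-2.945816)×(0.288093 - 2.950000)/(-2.945816 - 47.927375)
       = 0.442231
Iteration 3:
  f(0.288093) = -2.945816
  f(0.442231) = -2.195686
  x_4 = 0.442231 - (-2.195686)×(0.442231 - 0.288093)/(-2.195686 - (-2.945816))
       = 0.893404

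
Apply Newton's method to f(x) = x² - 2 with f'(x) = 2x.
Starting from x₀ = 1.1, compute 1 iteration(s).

f(x) = x² - 2
f'(x) = 2x
x₀ = 1.1

Newton-Raphson formula: x_{n+1} = x_n - f(x_n)/f'(x_n)

Iteration 1:
  f(1.100000) = -0.790000
  f'(1.100000) = 2.200000
  x_1 = 1.100000 - (-0.790000)/2.200000 = 1.459091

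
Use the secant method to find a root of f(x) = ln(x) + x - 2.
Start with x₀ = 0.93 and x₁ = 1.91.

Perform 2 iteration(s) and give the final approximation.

f(x) = ln(x) + x - 2
x₀ = 0.93, x₁ = 1.91

Secant formula: x_{n+1} = x_n - f(x_n)(x_n - x_{n-1})/(f(x_n) - f(x_{n-1}))

Iteration 1:
  f(0.930000) = -1.142571
  f(1.910000) = 0.557103
  x_2 = 1.910000 - 0.557103×(1.910000 - 0.930000)/(0.557103 - (-1.142571))
       = 1.588785
Iteration 2:
  f(1.910000) = 0.557103
  f(1.588785) = 0.051754
  x_3 = 1.588785 - 0.051754×(1.588785 - 1.910000)/(0.051754 - 0.557103)
       = 1.555888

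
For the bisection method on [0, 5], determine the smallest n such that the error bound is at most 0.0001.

We need (b-a)/2^n ≤ 0.0001
(5 - 0)/2^n ≤ 0.0001
5/2^n ≤ 0.0001
2^n ≥ 50000
n ≥ log₂(50000) = 15.61
n ≥ 16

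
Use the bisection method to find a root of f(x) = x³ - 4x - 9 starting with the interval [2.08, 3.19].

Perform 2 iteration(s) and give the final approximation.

f(x) = x³ - 4x - 9
Initial interval: [2.08, 3.19]

Iteration 1:
  c_1 = (2.080000 + 3.190000)/2 = 2.635000
  f(c_1) = f(2.635000) = -1.244602
  f(a) × f(c) ≥ 0, new interval: [2.635000, 3.190000]
Iteration 2:
  c_2 = (2.635000 + 3.190000)/2 = 2.912500
  f(c_2) = f(2.912500) = 4.055736
  f(a) × f(c) < 0, new interval: [2.635000, 2.912500]

After 2 iteration(s), the approximation is c_2 = 2.912500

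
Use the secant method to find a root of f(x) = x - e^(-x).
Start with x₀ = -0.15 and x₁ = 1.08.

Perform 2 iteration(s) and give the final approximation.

f(x) = x - e^(-x)
x₀ = -0.15, x₁ = 1.08

Secant formula: x_{n+1} = x_n - f(x_n)(x_n - x_{n-1})/(f(x_n) - f(x_{n-1}))

Iteration 1:
  f(-0.150000) = -1.311834
  f(1.080000) = 0.740404
  x_2 = 1.080000 - 0.740404×(1.080000 - (-0.150000))/(0.740404 - (-1.311834))
       = 0.636242
Iteration 2:
  f(1.080000) = 0.740404
  f(0.636242) = 0.106964
  x_3 = 0.636242 - 0.106964×(0.636242 - 1.080000)/(0.106964 - 0.740404)
       = 0.561308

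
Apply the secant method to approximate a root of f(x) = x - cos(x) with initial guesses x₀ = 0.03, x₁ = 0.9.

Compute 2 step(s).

f(x) = x - cos(x)
x₀ = 0.03, x₁ = 0.9

Secant formula: x_{n+1} = x_n - f(x_n)(x_n - x_{n-1})/(f(x_n) - f(x_{n-1}))

Iteration 1:
  f(0.030000) = -0.969550
  f(0.900000) = 0.278390
  x_2 = 0.900000 - 0.278390×(0.900000 - 0.030000)/(0.278390 - (-0.969550))
       = 0.705921
Iteration 2:
  f(0.900000) = 0.278390
  f(0.705921) = -0.055094
  x_3 = 0.705921 - (-0.055094)×(0.705921 - 0.900000)/(-0.055094 - 0.278390)
       = 0.737984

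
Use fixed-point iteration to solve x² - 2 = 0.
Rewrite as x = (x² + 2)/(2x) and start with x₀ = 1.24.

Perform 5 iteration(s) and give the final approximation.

Equation: x² - 2 = 0
Fixed-point form: x = (x² + 2)/(2x)
x₀ = 1.24

x_1 = g(1.240000) = 1.426452
x_2 = g(1.426452) = 1.414266
x_3 = g(1.414266) = 1.414214
x_4 = g(1.414214) = 1.414214
x_5 = g(1.414214) = 1.414214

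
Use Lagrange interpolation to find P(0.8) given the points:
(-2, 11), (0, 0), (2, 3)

Lagrange interpolation formula:
P(x) = Σ yᵢ × Lᵢ(x)
where Lᵢ(x) = Π_{j≠i} (x - xⱼ)/(xᵢ - xⱼ)

L_0(0.8) = (0.8 - 0)/(-2 - 0) × (0.8 - 2)/(-2 - 2) = -0.120000
L_1(0.8) = (0.8 - (-2))/(0 - (-2)) × (0.8 - 2)/(0 - 2) = 0.840000
L_2(0.8) = (0.8 - (-2))/(2 - (-2)) × (0.8 - 0)/(2 - 0) = 0.280000

P(0.8) = 11×L_0(0.8) + 0×L_1(0.8) + 3×L_2(0.8)
P(0.8) = -0.480000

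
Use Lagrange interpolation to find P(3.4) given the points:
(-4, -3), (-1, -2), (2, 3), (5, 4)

Lagrange interpolation formula:
P(x) = Σ yᵢ × Lᵢ(x)
where Lᵢ(x) = Π_{j≠i} (x - xⱼ)/(xᵢ - xⱼ)

L_0(3.4) = (3.4 - (-1))/(-4 - (-1)) × (3.4 - 2)/(-4 - 2) × (3.4 - 5)/(-4 - 5) = 0.060840
L_1(3.4) = (3.4 - (-4))/(-1 - (-4)) × (3.4 - 2)/(-1 - 2) × (3.4 - 5)/(-1 - 5) = -0.306963
L_2(3.4) = (3.4 - (-4))/(2 - (-4)) × (3.4 - (-1))/(2 - (-1)) × (3.4 - 5)/(2 - 5) = 0.964741
L_3(3.4) = (3.4 - (-4))/(5 - (-4)) × (3.4 - (-1))/(5 - (-1)) × (3.4 - 2)/(5 - 2) = 0.281383

P(3.4) = (-3)×L_0(3.4) + (-2)×L_1(3.4) + 3×L_2(3.4) + 4×L_3(3.4)
P(3.4) = 4.451160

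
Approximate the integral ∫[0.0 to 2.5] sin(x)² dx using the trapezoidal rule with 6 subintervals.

f(x) = sin(x)²
a = 0.0, b = 2.5, n = 6
h = (b - a)/n = 0.416667

Trapezoidal rule: (h/2)[f(x₀) + 2f(x₁) + 2f(x₂) + ... + f(xₙ)]

x_0 = 0.0000, f(x_0) = 0.000000, coefficient = 1
x_1 = 0.4167, f(x_1) = 0.163794, coefficient = 2
x_2 = 0.8333, f(x_2) = 0.547862, coefficient = 2
x_3 = 1.2500, f(x_3) = 0.900572, coefficient = 2
x_4 = 1.6667, f(x_4) = 0.990837, coefficient = 2
x_5 = 2.0833, f(x_5) = 0.759518, coefficient = 2
x_6 = 2.5000, f(x_6) = 0.358169, coefficient = 1

I ≈ (0.416667/2) × 7.083333 = 1.475694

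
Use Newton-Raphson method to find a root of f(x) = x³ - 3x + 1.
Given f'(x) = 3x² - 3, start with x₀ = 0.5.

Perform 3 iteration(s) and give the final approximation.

f(x) = x³ - 3x + 1
f'(x) = 3x² - 3
x₀ = 0.5

Newton-Raphson formula: x_{n+1} = x_n - f(x_n)/f'(x_n)

Iteration 1:
  f(0.500000) = -0.375000
  f'(0.500000) = -2.250000
  x_1 = 0.500000 - (-0.375000)/(-2.250000) = 0.333333
Iteration 2:
  f(0.333333) = 0.037037
  f'(0.333333) = -2.666667
  x_2 = 0.333333 - 0.037037/(-2.666667) = 0.347222
Iteration 3:
  f(0.347222) = 0.000196
  f'(0.347222) = -2.638310
  x_3 = 0.347222 - 0.000196/(-2.638310) = 0.347296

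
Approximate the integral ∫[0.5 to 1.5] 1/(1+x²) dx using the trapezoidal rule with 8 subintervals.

f(x) = 1/(1+x²)
a = 0.5, b = 1.5, n = 8
h = (b - a)/n = 0.125000

Trapezoidal rule: (h/2)[f(x₀) + 2f(x₁) + 2f(x₂) + ... + f(xₙ)]

x_0 = 0.5000, f(x_0) = 0.800000, coefficient = 1
x_1 = 0.6250, f(x_1) = 0.719101, coefficient = 2
x_2 = 0.7500, f(x_2) = 0.640000, coefficient = 2
x_3 = 0.8750, f(x_3) = 0.566372, coefficient = 2
x_4 = 1.0000, f(x_4) = 0.500000, coefficient = 2
x_5 = 1.1250, f(x_5) = 0.441379, coefficient = 2
x_6 = 1.2500, f(x_6) = 0.390244, coefficient = 2
x_7 = 1.3750, f(x_7) = 0.345946, coefficient = 2
x_8 = 1.5000, f(x_8) = 0.307692, coefficient = 1

I ≈ (0.125000/2) × 8.313776 = 0.519611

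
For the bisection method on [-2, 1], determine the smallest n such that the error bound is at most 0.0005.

We need (b-a)/2^n ≤ 0.0005
(1 - (-2))/2^n ≤ 0.0005
3/2^n ≤ 0.0005
2^n ≥ 6000
n ≥ log₂(6000) = 12.55
n ≥ 13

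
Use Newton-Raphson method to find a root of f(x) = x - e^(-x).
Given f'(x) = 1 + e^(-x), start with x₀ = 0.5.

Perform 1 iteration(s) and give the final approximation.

f(x) = x - e^(-x)
f'(x) = 1 + e^(-x)
x₀ = 0.5

Newton-Raphson formula: x_{n+1} = x_n - f(x_n)/f'(x_n)

Iteration 1:
  f(0.500000) = -0.106531
  f'(0.500000) = 1.606531
  x_1 = 0.500000 - (-0.106531)/1.606531 = 0.566311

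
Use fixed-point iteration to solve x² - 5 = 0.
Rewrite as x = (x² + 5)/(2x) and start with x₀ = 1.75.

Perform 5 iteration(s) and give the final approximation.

Equation: x² - 5 = 0
Fixed-point form: x = (x² + 5)/(2x)
x₀ = 1.75

x_1 = g(1.750000) = 2.303571
x_2 = g(2.303571) = 2.237057
x_3 = g(2.237057) = 2.236068
x_4 = g(2.236068) = 2.236068
x_5 = g(2.236068) = 2.236068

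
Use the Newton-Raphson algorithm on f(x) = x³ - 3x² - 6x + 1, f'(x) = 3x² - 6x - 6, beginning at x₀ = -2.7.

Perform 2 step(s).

f(x) = x³ - 3x² - 6x + 1
f'(x) = 3x² - 6x - 6
x₀ = -2.7

Newton-Raphson formula: x_{n+1} = x_n - f(x_n)/f'(x_n)

Iteration 1:
  f(-2.700000) = -24.353000
  f'(-2.700000) = 32.070000
  x_1 = -2.700000 - (-24.353000)/32.070000 = -1.940630
Iteration 2:
  f(-1.940630) = -5.962852
  f'(-1.940630) = 16.941912
  x_2 = -1.940630 - (-5.962852)/16.941912 = -1.588671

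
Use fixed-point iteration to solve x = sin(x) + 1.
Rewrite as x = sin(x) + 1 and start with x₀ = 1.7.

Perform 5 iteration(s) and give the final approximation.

Equation: x = sin(x) + 1
Fixed-point form: x = sin(x) + 1
x₀ = 1.7

x_1 = g(1.700000) = 1.991665
x_2 = g(1.991665) = 1.912734
x_3 = g(1.912734) = 1.942107
x_4 = g(1.942107) = 1.931853
x_5 = g(1.931853) = 1.935524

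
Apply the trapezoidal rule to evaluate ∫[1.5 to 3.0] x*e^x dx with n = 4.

f(x) = x*e^x
a = 1.5, b = 3.0, n = 4
h = (b - a)/n = 0.375000

Trapezoidal rule: (h/2)[f(x₀) + 2f(x₁) + 2f(x₂) + ... + f(xₙ)]

x_0 = 1.5000, f(x_0) = 6.722534, coefficient = 1
x_1 = 1.8750, f(x_1) = 12.226536, coefficient = 2
x_2 = 2.2500, f(x_2) = 21.347406, coefficient = 2
x_3 = 2.6250, f(x_3) = 36.237007, coefficient = 2
x_4 = 3.0000, f(x_4) = 60.256611, coefficient = 1

I ≈ (0.375000/2) × 206.601042 = 38.737695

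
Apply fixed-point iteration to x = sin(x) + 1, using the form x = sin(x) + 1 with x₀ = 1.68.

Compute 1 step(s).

Equation: x = sin(x) + 1
Fixed-point form: x = sin(x) + 1
x₀ = 1.68

x_1 = g(1.680000) = 1.994043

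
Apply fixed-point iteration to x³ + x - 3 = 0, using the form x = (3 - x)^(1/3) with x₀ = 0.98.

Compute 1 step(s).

Equation: x³ + x - 3 = 0
Fixed-point form: x = (3 - x)^(1/3)
x₀ = 0.98

x_1 = g(0.980000) = 1.264107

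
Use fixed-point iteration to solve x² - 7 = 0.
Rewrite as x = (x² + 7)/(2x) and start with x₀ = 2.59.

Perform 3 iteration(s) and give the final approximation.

Equation: x² - 7 = 0
Fixed-point form: x = (x² + 7)/(2x)
x₀ = 2.59

x_1 = g(2.590000) = 2.646351
x_2 = g(2.646351) = 2.645751
x_3 = g(2.645751) = 2.645751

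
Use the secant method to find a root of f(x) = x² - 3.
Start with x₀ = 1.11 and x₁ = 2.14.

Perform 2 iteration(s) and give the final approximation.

f(x) = x² - 3
x₀ = 1.11, x₁ = 2.14

Secant formula: x_{n+1} = x_n - f(x_n)(x_n - x_{n-1})/(f(x_n) - f(x_{n-1}))

Iteration 1:
  f(1.110000) = -1.767900
  f(2.140000) = 1.579600
  x_2 = 2.140000 - 1.579600×(2.140000 - 1.110000)/(1.579600 - (-1.767900))
       = 1.653969
Iteration 2:
  f(2.140000) = 1.579600
  f(1.653969) = -0.264386
  x_3 = 1.653969 - (-0.264386)×(1.653969 - 2.140000)/(-0.264386 - 1.579600)
       = 1.723655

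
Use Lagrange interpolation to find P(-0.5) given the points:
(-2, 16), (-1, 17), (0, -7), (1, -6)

Lagrange interpolation formula:
P(x) = Σ yᵢ × Lᵢ(x)
where Lᵢ(x) = Π_{j≠i} (x - xⱼ)/(xᵢ - xⱼ)

L_0(-0.5) = (-0.5 - (-1))/(-2 - (-1)) × (-0.5 - 0)/(-2 - 0) × (-0.5 - 1)/(-2 - 1) = -0.062500
L_1(-0.5) = (-0.5 - (-2))/(-1 - (-2)) × (-0.5 - 0)/(-1 - 0) × (-0.5 - 1)/(-1 - 1) = 0.562500
L_2(-0.5) = (-0.5 - (-2))/(0 - (-2)) × (-0.5 - (-1))/(0 - (-1)) × (-0.5 - 1)/(0 - 1) = 0.562500
L_3(-0.5) = (-0.5 - (-2))/(1 - (-2)) × (-0.5 - (-1))/(1 - (-1)) × (-0.5 - 0)/(1 - 0) = -0.062500

P(-0.5) = 16×L_0(-0.5) + 17×L_1(-0.5) + (-7)×L_2(-0.5) + (-6)×L_3(-0.5)
P(-0.5) = 5.000000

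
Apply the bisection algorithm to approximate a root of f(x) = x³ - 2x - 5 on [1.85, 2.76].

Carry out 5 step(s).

f(x) = x³ - 2x - 5
Initial interval: [1.85, 2.76]

Iteration 1:
  c_1 = (1.850000 + 2.760000)/2 = 2.305000
  f(c_1) = f(2.305000) = 2.636523
  f(a) × f(c) < 0, new interval: [1.850000, 2.305000]
Iteration 2:
  c_2 = (1.850000 + 2.305000)/2 = 2.077500
  f(c_2) = f(2.077500) = -0.188497
  f(a) × f(c) ≥ 0, new interval: [2.077500, 2.305000]
Iteration 3:
  c_3 = (2.077500 + 2.305000)/2 = 2.191250
  f(c_3) = f(2.191250) = 1.138955
  f(a) × f(c) < 0, new interval: [2.077500, 2.191250]
Iteration 4:
  c_4 = (2.077500 + 2.191250)/2 = 2.134375
  f(c_4) = f(2.134375) = 0.454516
  f(a) × f(c) < 0, new interval: [2.077500, 2.134375]
Iteration 5:
  c_5 = (2.077500 + 2.134375)/2 = 2.105937
  f(c_5) = f(2.105937) = 0.127900
  f(a) × f(c) < 0, new interval: [2.077500, 2.105937]

After 5 iteration(s), the approximation is c_5 = 2.105937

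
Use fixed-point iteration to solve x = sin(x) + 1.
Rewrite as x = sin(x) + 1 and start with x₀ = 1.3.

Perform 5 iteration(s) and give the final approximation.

Equation: x = sin(x) + 1
Fixed-point form: x = sin(x) + 1
x₀ = 1.3

x_1 = g(1.300000) = 1.963558
x_2 = g(1.963558) = 1.923856
x_3 = g(1.923856) = 1.938319
x_4 = g(1.938319) = 1.933220
x_5 = g(1.933220) = 1.935040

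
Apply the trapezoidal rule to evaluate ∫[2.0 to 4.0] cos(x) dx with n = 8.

f(x) = cos(x)
a = 2.0, b = 4.0, n = 8
h = (b - a)/n = 0.250000

Trapezoidal rule: (h/2)[f(x₀) + 2f(x₁) + 2f(x₂) + ... + f(xₙ)]

x_0 = 2.0000, f(x_0) = -0.416147, coefficient = 1
x_1 = 2.2500, f(x_1) = -0.628174, coefficient = 2
x_2 = 2.5000, f(x_2) = -0.801144, coefficient = 2
x_3 = 2.7500, f(x_3) = -0.924302, coefficient = 2
x_4 = 3.0000, f(x_4) = -0.989992, coefficient = 2
x_5 = 3.2500, f(x_5) = -0.994130, coefficient = 2
x_6 = 3.5000, f(x_6) = -0.936457, coefficient = 2
x_7 = 3.7500, f(x_7) = -0.820559, coefficient = 2
x_8 = 4.0000, f(x_8) = -0.653644, coefficient = 1

I ≈ (0.250000/2) × -13.259306 = -1.657413
Exact value: -1.666100
Error: 0.008687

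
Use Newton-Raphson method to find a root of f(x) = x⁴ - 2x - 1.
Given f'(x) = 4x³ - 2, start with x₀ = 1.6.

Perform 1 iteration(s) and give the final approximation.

f(x) = x⁴ - 2x - 1
f'(x) = 4x³ - 2
x₀ = 1.6

Newton-Raphson formula: x_{n+1} = x_n - f(x_n)/f'(x_n)

Iteration 1:
  f(1.600000) = 2.353600
  f'(1.600000) = 14.384000
  x_1 = 1.600000 - 2.353600/14.384000 = 1.436374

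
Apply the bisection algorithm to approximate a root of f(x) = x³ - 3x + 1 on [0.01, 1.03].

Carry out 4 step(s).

f(x) = x³ - 3x + 1
Initial interval: [0.01, 1.03]

Iteration 1:
  c_1 = (0.010000 + 1.030000)/2 = 0.520000
  f(c_1) = f(0.520000) = -0.419392
  f(a) × f(c) < 0, new interval: [0.010000, 0.520000]
Iteration 2:
  c_2 = (0.010000 + 0.520000)/2 = 0.265000
  f(c_2) = f(0.265000) = 0.223610
  f(a) × f(c) ≥ 0, new interval: [0.265000, 0.520000]
Iteration 3:
  c_3 = (0.265000 + 0.520000)/2 = 0.392500
  f(c_3) = f(0.392500) = -0.117033
  f(a) × f(c) < 0, new interval: [0.265000, 0.392500]
Iteration 4:
  c_4 = (0.265000 + 0.392500)/2 = 0.328750
  f(c_4) = f(0.328750) = 0.049280
  f(a) × f(c) ≥ 0, new interval: [0.328750, 0.392500]

After 4 iteration(s), the approximation is c_4 = 0.328750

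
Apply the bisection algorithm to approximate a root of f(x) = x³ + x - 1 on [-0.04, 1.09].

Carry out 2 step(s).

f(x) = x³ + x - 1
Initial interval: [-0.04, 1.09]

Iteration 1:
  c_1 = (-0.040000 + 1.090000)/2 = 0.525000
  f(c_1) = f(0.525000) = -0.330297
  f(a) × f(c) ≥ 0, new interval: [0.525000, 1.090000]
Iteration 2:
  c_2 = (0.525000 + 1.090000)/2 = 0.807500
  f(c_2) = f(0.807500) = 0.334035
  f(a) × f(c) < 0, new interval: [0.525000, 0.807500]

After 2 iteration(s), the approximation is c_2 = 0.807500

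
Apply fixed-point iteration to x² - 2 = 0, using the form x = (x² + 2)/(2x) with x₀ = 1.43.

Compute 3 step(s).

Equation: x² - 2 = 0
Fixed-point form: x = (x² + 2)/(2x)
x₀ = 1.43

x_1 = g(1.430000) = 1.414301
x_2 = g(1.414301) = 1.414214
x_3 = g(1.414214) = 1.414214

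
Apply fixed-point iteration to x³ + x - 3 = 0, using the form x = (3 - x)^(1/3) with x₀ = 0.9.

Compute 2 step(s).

Equation: x³ + x - 3 = 0
Fixed-point form: x = (3 - x)^(1/3)
x₀ = 0.9

x_1 = g(0.900000) = 1.280579
x_2 = g(1.280579) = 1.198011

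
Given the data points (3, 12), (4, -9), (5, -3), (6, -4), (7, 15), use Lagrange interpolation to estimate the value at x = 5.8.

Lagrange interpolation formula:
P(x) = Σ yᵢ × Lᵢ(x)
where Lᵢ(x) = Π_{j≠i} (x - xⱼ)/(xᵢ - xⱼ)

L_0(5.8) = (5.8 - 4)/(3 - 4) × (5.8 - 5)/(3 - 5) × (5.8 - 6)/(3 - 6) × (5.8 - 7)/(3 - 7) = 0.014400
L_1(5.8) = (5.8 - 3)/(4 - 3) × (5.8 - 5)/(4 - 5) × (5.8 - 6)/(4 - 6) × (5.8 - 7)/(4 - 7) = -0.089600
L_2(5.8) = (5.8 - 3)/(5 - 3) × (5.8 - 4)/(5 - 4) × (5.8 - 6)/(5 - 6) × (5.8 - 7)/(5 - 7) = 0.302400
L_3(5.8) = (5.8 - 3)/(6 - 3) × (5.8 - 4)/(6 - 4) × (5.8 - 5)/(6 - 5) × (5.8 - 7)/(6 - 7) = 0.806400
L_4(5.8) = (5.8 - 3)/(7 - 3) × (5.8 - 4)/(7 - 4) × (5.8 - 5)/(7 - 5) × (5.8 - 6)/(7 - 6) = -0.033600

P(5.8) = 12×L_0(5.8) + (-9)×L_1(5.8) + (-3)×L_2(5.8) + (-4)×L_3(5.8) + 15×L_4(5.8)
P(5.8) = -3.657600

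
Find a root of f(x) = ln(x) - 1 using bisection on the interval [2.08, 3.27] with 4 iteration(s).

f(x) = ln(x) - 1
Initial interval: [2.08, 3.27]

Iteration 1:
  c_1 = (2.080000 + 3.270000)/2 = 2.675000
  f(c_1) = f(2.675000) = -0.016051
  f(a) × f(c) ≥ 0, new interval: [2.675000, 3.270000]
Iteration 2:
  c_2 = (2.675000 + 3.270000)/2 = 2.972500
  f(c_2) = f(2.972500) = 0.089403
  f(a) × f(c) < 0, new interval: [2.675000, 2.972500]
Iteration 3:
  c_3 = (2.675000 + 2.972500)/2 = 2.823750
  f(c_3) = f(2.823750) = 0.038066
  f(a) × f(c) < 0, new interval: [2.675000, 2.823750]
Iteration 4:
  c_4 = (2.675000 + 2.823750)/2 = 2.749375
  f(c_4) = f(2.749375) = 0.011374
  f(a) × f(c) < 0, new interval: [2.675000, 2.749375]

After 4 iteration(s), the approximation is c_4 = 2.749375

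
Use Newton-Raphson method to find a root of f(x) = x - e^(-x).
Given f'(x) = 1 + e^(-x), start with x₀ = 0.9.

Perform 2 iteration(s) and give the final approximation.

f(x) = x - e^(-x)
f'(x) = 1 + e^(-x)
x₀ = 0.9

Newton-Raphson formula: x_{n+1} = x_n - f(x_n)/f'(x_n)

Iteration 1:
  f(0.900000) = 0.493430
  f'(0.900000) = 1.406570
  x_1 = 0.900000 - 0.493430/1.406570 = 0.549196
Iteration 2:
  f(0.549196) = -0.028218
  f'(0.549196) = 1.577414
  x_2 = 0.549196 - (-0.028218)/1.577414 = 0.567085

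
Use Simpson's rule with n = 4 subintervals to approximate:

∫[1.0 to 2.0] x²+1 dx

f(x) = x²+1
a = 1.0, b = 2.0, n = 4
h = (b - a)/n = 0.250000

Simpson's rule: (h/3)[f(x₀) + 4f(x₁) + 2f(x₂) + ... + f(xₙ)]

x_0 = 1.0000, f(x_0) = 2.000000, coefficient = 1
x_1 = 1.2500, f(x_1) = 2.562500, coefficient = 4
x_2 = 1.5000, f(x_2) = 3.250000, coefficient = 2
x_3 = 1.7500, f(x_3) = 4.062500, coefficient = 4
x_4 = 2.0000, f(x_4) = 5.000000, coefficient = 1

I ≈ (0.250000/3) × 40.000000 = 3.333333
Exact value: 3.333333
Error: 0.000000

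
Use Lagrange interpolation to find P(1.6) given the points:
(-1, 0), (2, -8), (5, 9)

Lagrange interpolation formula:
P(x) = Σ yᵢ × Lᵢ(x)
where Lᵢ(x) = Π_{j≠i} (x - xⱼ)/(xᵢ - xⱼ)

L_0(1.6) = (1.6 - 2)/(-1 - 2) × (1.6 - 5)/(-1 - 5) = 0.075556
L_1(1.6) = (1.6 - (-1))/(2 - (-1)) × (1.6 - 5)/(2 - 5) = 0.982222
L_2(1.6) = (1.6 - (-1))/(5 - (-1)) × (1.6 - 2)/(5 - 2) = -0.057778

P(1.6) = 0×L_0(1.6) + (-8)×L_1(1.6) + 9×L_2(1.6)
P(1.6) = -8.377778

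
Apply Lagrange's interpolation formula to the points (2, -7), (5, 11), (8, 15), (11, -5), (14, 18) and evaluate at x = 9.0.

Lagrange interpolation formula:
P(x) = Σ yᵢ × Lᵢ(x)
where Lᵢ(x) = Π_{j≠i} (x - xⱼ)/(xᵢ - xⱼ)

L_0(9.0) = (9.0 - 5)/(2 - 5) × (9.0 - 8)/(2 - 8) × (9.0 - 11)/(2 - 11) × (9.0 - 14)/(2 - 14) = 0.020576
L_1(9.0) = (9.0 - 2)/(5 - 2) × (9.0 - 8)/(5 - 8) × (9.0 - 11)/(5 - 11) × (9.0 - 14)/(5 - 14) = -0.144033
L_2(9.0) = (9.0 - 2)/(8 - 2) × (9.0 - 5)/(8 - 5) × (9.0 - 11)/(8 - 11) × (9.0 - 14)/(8 - 14) = 0.864198
L_3(9.0) = (9.0 - 2)/(11 - 2) × (9.0 - 5)/(11 - 5) × (9.0 - 8)/(11 - 8) × (9.0 - 14)/(11 - 14) = 0.288066
L_4(9.0) = (9.0 - 2)/(14 - 2) × (9.0 - 5)/(14 - 5) × (9.0 - 8)/(14 - 8) × (9.0 - 11)/(14 - 11) = -0.028807

P(9.0) = (-7)×L_0(9.0) + 11×L_1(9.0) + 15×L_2(9.0) + (-5)×L_3(9.0) + 18×L_4(9.0)
P(9.0) = 9.275720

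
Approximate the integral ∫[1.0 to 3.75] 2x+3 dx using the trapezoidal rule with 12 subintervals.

f(x) = 2x+3
a = 1.0, b = 3.75, n = 12
h = (b - a)/n = 0.229167

Trapezoidal rule: (h/2)[f(x₀) + 2f(x₁) + 2f(x₂) + ... + f(xₙ)]

x_0 = 1.0000, f(x_0) = 5.000000, coefficient = 1
x_1 = 1.2292, f(x_1) = 5.458333, coefficient = 2
x_2 = 1.4583, f(x_2) = 5.916667, coefficient = 2
x_3 = 1.6875, f(x_3) = 6.375000, coefficient = 2
x_4 = 1.9167, f(x_4) = 6.833333, coefficient = 2
x_5 = 2.1458, f(x_5) = 7.291667, coefficient = 2
x_6 = 2.3750, f(x_6) = 7.750000, coefficient = 2
x_7 = 2.6042, f(x_7) = 8.208333, coefficient = 2
x_8 = 2.8333, f(x_8) = 8.666667, coefficient = 2
x_9 = 3.0625, f(x_9) = 9.125000, coefficient = 2
x_10 = 3.2917, f(x_10) = 9.583333, coefficient = 2
x_11 = 3.5208, f(x_11) = 10.041667, coefficient = 2
x_12 = 3.7500, f(x_12) = 10.500000, coefficient = 1

I ≈ (0.229167/2) × 186.000000 = 21.312500
Exact value: 21.312500
Error: 0.000000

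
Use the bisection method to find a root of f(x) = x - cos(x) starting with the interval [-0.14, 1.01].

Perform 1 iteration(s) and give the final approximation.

f(x) = x - cos(x)
Initial interval: [-0.14, 1.01]

Iteration 1:
  c_1 = (-0.140000 + 1.010000)/2 = 0.435000
  f(c_1) = f(0.435000) = -0.471870
  f(a) × f(c) ≥ 0, new interval: [0.435000, 1.010000]

After 1 iteration(s), the approximation is c_1 = 0.435000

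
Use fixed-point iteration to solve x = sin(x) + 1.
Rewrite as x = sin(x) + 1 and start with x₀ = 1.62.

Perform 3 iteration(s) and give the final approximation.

Equation: x = sin(x) + 1
Fixed-point form: x = sin(x) + 1
x₀ = 1.62

x_1 = g(1.620000) = 1.998790
x_2 = g(1.998790) = 1.909800
x_3 = g(1.909800) = 1.943086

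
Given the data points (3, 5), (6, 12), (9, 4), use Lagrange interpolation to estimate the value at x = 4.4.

Lagrange interpolation formula:
P(x) = Σ yᵢ × Lᵢ(x)
where Lᵢ(x) = Π_{j≠i} (x - xⱼ)/(xᵢ - xⱼ)

L_0(4.4) = (4.4 - 6)/(3 - 6) × (4.4 - 9)/(3 - 9) = 0.408889
L_1(4.4) = (4.4 - 3)/(6 - 3) × (4.4 - 9)/(6 - 9) = 0.715556
L_2(4.4) = (4.4 - 3)/(9 - 3) × (4.4 - 6)/(9 - 6) = -0.124444

P(4.4) = 5×L_0(4.4) + 12×L_1(4.4) + 4×L_2(4.4)
P(4.4) = 10.133333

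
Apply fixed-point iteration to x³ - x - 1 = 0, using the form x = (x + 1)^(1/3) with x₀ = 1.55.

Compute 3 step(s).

Equation: x³ - x - 1 = 0
Fixed-point form: x = (x + 1)^(1/3)
x₀ = 1.55

x_1 = g(1.550000) = 1.366197
x_2 = g(1.366197) = 1.332550
x_3 = g(1.332550) = 1.326204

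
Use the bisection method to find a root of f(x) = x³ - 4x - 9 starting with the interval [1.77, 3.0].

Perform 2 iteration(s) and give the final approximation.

f(x) = x³ - 4x - 9
Initial interval: [1.77, 3.0]

Iteration 1:
  c_1 = (1.770000 + 3.000000)/2 = 2.385000
  f(c_1) = f(2.385000) = -4.973583
  f(a) × f(c) ≥ 0, new interval: [2.385000, 3.000000]
Iteration 2:
  c_2 = (2.385000 + 3.000000)/2 = 2.692500
  f(c_2) = f(2.692500) = -0.250570
  f(a) × f(c) ≥ 0, new interval: [2.692500, 3.000000]

After 2 iteration(s), the approximation is c_2 = 2.692500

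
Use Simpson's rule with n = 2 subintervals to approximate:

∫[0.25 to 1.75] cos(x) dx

f(x) = cos(x)
a = 0.25, b = 1.75, n = 2
h = (b - a)/n = 0.750000

Simpson's rule: (h/3)[f(x₀) + 4f(x₁) + 2f(x₂) + ... + f(xₙ)]

x_0 = 0.2500, f(x_0) = 0.968912, coefficient = 1
x_1 = 1.0000, f(x_1) = 0.540302, coefficient = 4
x_2 = 1.7500, f(x_2) = -0.178246, coefficient = 1

I ≈ (0.750000/3) × 2.951876 = 0.737969
Exact value: 0.736582
Error: 0.001387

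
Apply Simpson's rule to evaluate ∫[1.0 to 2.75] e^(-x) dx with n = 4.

f(x) = e^(-x)
a = 1.0, b = 2.75, n = 4
h = (b - a)/n = 0.437500

Simpson's rule: (h/3)[f(x₀) + 4f(x₁) + 2f(x₂) + ... + f(xₙ)]

x_0 = 1.0000, f(x_0) = 0.367879, coefficient = 1
x_1 = 1.4375, f(x_1) = 0.237521, coefficient = 4
x_2 = 1.8750, f(x_2) = 0.153355, coefficient = 2
x_3 = 2.3125, f(x_3) = 0.099013, coefficient = 4
x_4 = 2.7500, f(x_4) = 0.063928, coefficient = 1

I ≈ (0.437500/3) × 2.084654 = 0.304012
Exact value: 0.303952
Error: 0.000060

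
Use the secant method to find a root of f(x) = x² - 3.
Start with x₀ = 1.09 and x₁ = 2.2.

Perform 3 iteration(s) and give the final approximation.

f(x) = x² - 3
x₀ = 1.09, x₁ = 2.2

Secant formula: x_{n+1} = x_n - f(x_n)(x_n - x_{n-1})/(f(x_n) - f(x_{n-1}))

Iteration 1:
  f(1.090000) = -1.811900
  f(2.200000) = 1.840000
  x_2 = 2.200000 - 1.840000×(2.200000 - 1.090000)/(1.840000 - (-1.811900))
       = 1.640729
Iteration 2:
  f(2.200000) = 1.840000
  f(1.640729) = -0.308007
  x_3 = 1.640729 - (-0.308007)×(1.640729 - 2.200000)/(-0.308007 - 1.840000)
       = 1.720924
Iteration 3:
  f(1.640729) = -0.308007
  f(1.720924) = -0.038419
  x_4 = 1.720924 - (-0.038419)×(1.720924 - 1.640729)/(-0.038419 - (-0.308007))
       = 1.732353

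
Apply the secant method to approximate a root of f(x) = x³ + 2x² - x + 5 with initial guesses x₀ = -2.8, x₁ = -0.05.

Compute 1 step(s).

f(x) = x³ + 2x² - x + 5
x₀ = -2.8, x₁ = -0.05

Secant formula: x_{n+1} = x_n - f(x_n)(x_n - x_{n-1})/(f(x_n) - f(x_{n-1}))

Iteration 1:
  f(-2.800000) = 1.528000
  f(-0.050000) = 5.054875
  x_2 = -0.050000 - 5.054875×(-0.050000 - (-2.800000))/(5.054875 - 1.528000)
       = -3.991423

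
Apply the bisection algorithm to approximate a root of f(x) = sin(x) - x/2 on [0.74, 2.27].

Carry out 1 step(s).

f(x) = sin(x) - x/2
Initial interval: [0.74, 2.27]

Iteration 1:
  c_1 = (0.740000 + 2.270000)/2 = 1.505000
  f(c_1) = f(1.505000) = 0.245336
  f(a) × f(c) ≥ 0, new interval: [1.505000, 2.270000]

After 1 iteration(s), the approximation is c_1 = 1.505000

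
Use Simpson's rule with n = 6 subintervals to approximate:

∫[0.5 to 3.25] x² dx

f(x) = x²
a = 0.5, b = 3.25, n = 6
h = (b - a)/n = 0.458333

Simpson's rule: (h/3)[f(x₀) + 4f(x₁) + 2f(x₂) + ... + f(xₙ)]

x_0 = 0.5000, f(x_0) = 0.250000, coefficient = 1
x_1 = 0.9583, f(x_1) = 0.918403, coefficient = 4
x_2 = 1.4167, f(x_2) = 2.006944, coefficient = 2
x_3 = 1.8750, f(x_3) = 3.515625, coefficient = 4
x_4 = 2.3333, f(x_4) = 5.444444, coefficient = 2
x_5 = 2.7917, f(x_5) = 7.793403, coefficient = 4
x_6 = 3.2500, f(x_6) = 10.562500, coefficient = 1

I ≈ (0.458333/3) × 74.625000 = 11.401042
Exact value: 11.401042
Error: 0.000000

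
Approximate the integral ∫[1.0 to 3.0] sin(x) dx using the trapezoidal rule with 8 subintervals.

f(x) = sin(x)
a = 1.0, b = 3.0, n = 8
h = (b - a)/n = 0.250000

Trapezoidal rule: (h/2)[f(x₀) + 2f(x₁) + 2f(x₂) + ... + f(xₙ)]

x_0 = 1.0000, f(x_0) = 0.841471, coefficient = 1
x_1 = 1.2500, f(x_1) = 0.948985, coefficient = 2
x_2 = 1.5000, f(x_2) = 0.997495, coefficient = 2
x_3 = 1.7500, f(x_3) = 0.983986, coefficient = 2
x_4 = 2.0000, f(x_4) = 0.909297, coefficient = 2
x_5 = 2.2500, f(x_5) = 0.778073, coefficient = 2
x_6 = 2.5000, f(x_6) = 0.598472, coefficient = 2
x_7 = 2.7500, f(x_7) = 0.381661, coefficient = 2
x_8 = 3.0000, f(x_8) = 0.141120, coefficient = 1

I ≈ (0.250000/2) × 12.178530 = 1.522316
Exact value: 1.530295
Error: 0.007979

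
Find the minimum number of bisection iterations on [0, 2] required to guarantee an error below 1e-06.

We need (b-a)/2^n ≤ 1e-06
(2 - 0)/2^n ≤ 1e-06
2/2^n ≤ 1e-06
2^n ≥ 2000000
n ≥ log₂(2000000) = 20.93
n ≥ 21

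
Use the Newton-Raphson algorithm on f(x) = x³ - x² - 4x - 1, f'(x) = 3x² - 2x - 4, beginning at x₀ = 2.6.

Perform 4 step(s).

f(x) = x³ - x² - 4x - 1
f'(x) = 3x² - 2x - 4
x₀ = 2.6

Newton-Raphson formula: x_{n+1} = x_n - f(x_n)/f'(x_n)

Iteration 1:
  f(2.600000) = -0.584000
  f'(2.600000) = 11.080000
  x_1 = 2.600000 - (-0.584000)/11.080000 = 2.652708
Iteration 2:
  f(2.652708) = 0.019037
  f'(2.652708) = 11.805157
  x_2 = 2.652708 - 0.019037/11.805157 = 2.651095
Iteration 3:
  f(2.651095) = 0.000018
  f'(2.651095) = 11.782723
  x_3 = 2.651095 - 0.000018/11.782723 = 2.651093
Iteration 4:
  f(2.651093) = 0.000000
  f'(2.651093) = 11.782702
  x_4 = 2.651093 - 0.000000/11.782702 = 2.651093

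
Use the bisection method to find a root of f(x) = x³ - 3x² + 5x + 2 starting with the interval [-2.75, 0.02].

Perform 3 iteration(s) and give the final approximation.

f(x) = x³ - 3x² + 5x + 2
Initial interval: [-2.75, 0.02]

Iteration 1:
  c_1 = (-2.750000 + 0.020000)/2 = -1.365000
  f(c_1) = f(-1.365000) = -12.957977
  f(a) × f(c) ≥ 0, new interval: [-1.365000, 0.020000]
Iteration 2:
  c_2 = (-1.365000 + 0.020000)/2 = -0.672500
  f(c_2) = f(-0.672500) = -3.023411
  f(a) × f(c) ≥ 0, new interval: [-0.672500, 0.020000]
Iteration 3:
  c_3 = (-0.672500 + 0.020000)/2 = -0.326250
  f(c_3) = f(-0.326250) = 0.014707
  f(a) × f(c) < 0, new interval: [-0.672500, -0.326250]

After 3 iteration(s), the approximation is c_3 = -0.326250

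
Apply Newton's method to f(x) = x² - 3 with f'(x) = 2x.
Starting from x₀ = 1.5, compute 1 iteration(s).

f(x) = x² - 3
f'(x) = 2x
x₀ = 1.5

Newton-Raphson formula: x_{n+1} = x_n - f(x_n)/f'(x_n)

Iteration 1:
  f(1.500000) = -0.750000
  f'(1.500000) = 3.000000
  x_1 = 1.500000 - (-0.750000)/3.000000 = 1.750000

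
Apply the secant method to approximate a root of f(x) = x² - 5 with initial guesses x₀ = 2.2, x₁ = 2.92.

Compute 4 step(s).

f(x) = x² - 5
x₀ = 2.2, x₁ = 2.92

Secant formula: x_{n+1} = x_n - f(x_n)(x_n - x_{n-1})/(f(x_n) - f(x_{n-1}))

Iteration 1:
  f(2.200000) = -0.160000
  f(2.920000) = 3.526400
  x_2 = 2.920000 - 3.526400×(2.920000 - 2.200000)/(3.526400 - (-0.160000))
       = 2.231250
Iteration 2:
  f(2.920000) = 3.526400
  f(2.231250) = -0.021523
  x_3 = 2.231250 - (-0.021523)×(2.231250 - 2.920000)/(-0.021523 - 3.526400)
       = 2.235428
Iteration 3:
  f(2.231250) = -0.021523
  f(2.235428) = -0.002860
  x_4 = 2.235428 - (-0.002860)×(2.235428 - 2.231250)/(-0.002860 - (-0.021523))
       = 2.236069
Iteration 4:
  f(2.235428) = -0.002860
  f(2.236069) = 0.000003
  x_5 = 2.236069 - 0.000003×(2.236069 - 2.235428)/(0.000003 - (-0.002860))
       = 2.236068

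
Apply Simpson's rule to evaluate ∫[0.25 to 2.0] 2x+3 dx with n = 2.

f(x) = 2x+3
a = 0.25, b = 2.0, n = 2
h = (b - a)/n = 0.875000

Simpson's rule: (h/3)[f(x₀) + 4f(x₁) + 2f(x₂) + ... + f(xₙ)]

x_0 = 0.2500, f(x_0) = 3.500000, coefficient = 1
x_1 = 1.1250, f(x_1) = 5.250000, coefficient = 4
x_2 = 2.0000, f(x_2) = 7.000000, coefficient = 1

I ≈ (0.875000/3) × 31.500000 = 9.187500
Exact value: 9.187500
Error: 0.000000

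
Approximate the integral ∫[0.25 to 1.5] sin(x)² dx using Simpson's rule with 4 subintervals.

f(x) = sin(x)²
a = 0.25, b = 1.5, n = 4
h = (b - a)/n = 0.312500

Simpson's rule: (h/3)[f(x₀) + 4f(x₁) + 2f(x₂) + ... + f(xₙ)]

x_0 = 0.2500, f(x_0) = 0.061209, coefficient = 1
x_1 = 0.5625, f(x_1) = 0.284412, coefficient = 4
x_2 = 0.8750, f(x_2) = 0.589123, coefficient = 2
x_3 = 1.1875, f(x_3) = 0.860139, coefficient = 4
x_4 = 1.5000, f(x_4) = 0.994996, coefficient = 1

I ≈ (0.312500/3) × 6.812655 = 0.709652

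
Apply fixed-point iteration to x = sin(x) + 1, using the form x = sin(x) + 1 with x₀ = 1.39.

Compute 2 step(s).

Equation: x = sin(x) + 1
Fixed-point form: x = sin(x) + 1
x₀ = 1.39

x_1 = g(1.390000) = 1.983701
x_2 = g(1.983701) = 1.915959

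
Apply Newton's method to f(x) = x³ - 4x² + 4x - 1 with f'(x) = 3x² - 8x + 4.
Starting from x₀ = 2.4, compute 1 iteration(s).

f(x) = x³ - 4x² + 4x - 1
f'(x) = 3x² - 8x + 4
x₀ = 2.4

Newton-Raphson formula: x_{n+1} = x_n - f(x_n)/f'(x_n)

Iteration 1:
  f(2.400000) = -0.616000
  f'(2.400000) = 2.080000
  x_1 = 2.400000 - (-0.616000)/2.080000 = 2.696154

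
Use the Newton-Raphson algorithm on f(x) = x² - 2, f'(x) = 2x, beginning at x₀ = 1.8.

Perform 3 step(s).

f(x) = x² - 2
f'(x) = 2x
x₀ = 1.8

Newton-Raphson formula: x_{n+1} = x_n - f(x_n)/f'(x_n)

Iteration 1:
  f(1.800000) = 1.240000
  f'(1.800000) = 3.600000
  x_1 = 1.800000 - 1.240000/3.600000 = 1.455556
Iteration 2:
  f(1.455556) = 0.118642
  f'(1.455556) = 2.911111
  x_2 = 1.455556 - 0.118642/2.911111 = 1.414801
Iteration 3:
  f(1.414801) = 0.001661
  f'(1.414801) = 2.829601
  x_3 = 1.414801 - 0.001661/2.829601 = 1.414214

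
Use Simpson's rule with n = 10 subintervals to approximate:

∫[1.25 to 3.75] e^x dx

f(x) = e^x
a = 1.25, b = 3.75, n = 10
h = (b - a)/n = 0.250000

Simpson's rule: (h/3)[f(x₀) + 4f(x₁) + 2f(x₂) + ... + f(xₙ)]

x_0 = 1.2500, f(x_0) = 3.490343, coefficient = 1
x_1 = 1.5000, f(x_1) = 4.481689, coefficient = 4
x_2 = 1.7500, f(x_2) = 5.754603, coefficient = 2
x_3 = 2.0000, f(x_3) = 7.389056, coefficient = 4
x_4 = 2.2500, f(x_4) = 9.487736, coefficient = 2
x_5 = 2.5000, f(x_5) = 12.182494, coefficient = 4
x_6 = 2.7500, f(x_6) = 15.642632, coefficient = 2
x_7 = 3.0000, f(x_7) = 20.085537, coefficient = 4
x_8 = 3.2500, f(x_8) = 25.790340, coefficient = 2
x_9 = 3.5000, f(x_9) = 33.115452, coefficient = 4
x_10 = 3.7500, f(x_10) = 42.521082, coefficient = 1

I ≈ (0.250000/3) × 468.378958 = 39.031580
Exact value: 39.030739
Error: 0.000841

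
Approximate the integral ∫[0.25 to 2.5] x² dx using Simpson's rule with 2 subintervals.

f(x) = x²
a = 0.25, b = 2.5, n = 2
h = (b - a)/n = 1.125000

Simpson's rule: (h/3)[f(x₀) + 4f(x₁) + 2f(x₂) + ... + f(xₙ)]

x_0 = 0.2500, f(x_0) = 0.062500, coefficient = 1
x_1 = 1.3750, f(x_1) = 1.890625, coefficient = 4
x_2 = 2.5000, f(x_2) = 6.250000, coefficient = 1

I ≈ (1.125000/3) × 13.875000 = 5.203125
Exact value: 5.203125
Error: 0.000000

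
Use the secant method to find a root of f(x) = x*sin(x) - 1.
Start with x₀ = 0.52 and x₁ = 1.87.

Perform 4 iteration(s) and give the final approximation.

f(x) = x*sin(x) - 1
x₀ = 0.52, x₁ = 1.87

Secant formula: x_{n+1} = x_n - f(x_n)(x_n - x_{n-1})/(f(x_n) - f(x_{n-1}))

Iteration 1:
  f(0.520000) = -0.741622
  f(1.870000) = 0.786919
  x_2 = 1.870000 - 0.786919×(1.870000 - 0.520000)/(0.786919 - (-0.741622))
       = 1.174997
Iteration 2:
  f(1.870000) = 0.786919
  f(1.174997) = 0.084157
  x_3 = 1.174997 - 0.084157×(1.174997 - 1.870000)/(0.084157 - 0.786919)
       = 1.091770
Iteration 3:
  f(1.174997) = 0.084157
  f(1.091770) = -0.031116
  x_4 = 1.091770 - (-0.031116)×(1.091770 - 1.174997)/(-0.031116 - 0.084157)
       = 1.114235
Iteration 4:
  f(1.091770) = -0.031116
  f(1.114235) = 0.000109
  x_5 = 1.114235 - 0.000109×(1.114235 - 1.091770)/(0.000109 - (-0.031116))
       = 1.114157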